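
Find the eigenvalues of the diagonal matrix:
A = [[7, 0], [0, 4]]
λ₁ = 7, λ₂ = 4

The characteristic polynomial of A is det(A - λI) = (7 - λ)(4 - λ) = 0.
The roots are λ = 7 and λ = 4, so the eigenvalues are the diagonal entries.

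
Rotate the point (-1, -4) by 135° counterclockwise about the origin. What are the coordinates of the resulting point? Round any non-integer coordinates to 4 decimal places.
(3.5355, 2.1213)

Rotation matrix R(θ) = [[cos θ, -sin θ], [sin θ, cos θ]]; for θ = 135°:
R = [[-√2/2, -√2/2], [√2/2, -√2/2]]
Result: R × [-1, -4]ᵀ = [-√2/2·-1 + (-√2/2)·-4, √2/2·-1 + (-√2/2)·-4]ᵀ = (3.5355, 2.1213)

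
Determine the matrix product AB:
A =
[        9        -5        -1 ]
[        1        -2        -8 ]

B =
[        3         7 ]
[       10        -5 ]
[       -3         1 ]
AB =
[      -20        87 ]
[        7         9 ]

Matrix multiplication: (AB)[i][j] = sum over k of A[i][k] * B[k][j].
  (AB)[0][0] = (9)*(3) + (-5)*(10) + (-1)*(-3) = -20
  (AB)[0][1] = (9)*(7) + (-5)*(-5) + (-1)*(1) = 87
  (AB)[1][0] = (1)*(3) + (-2)*(10) + (-8)*(-3) = 7
  (AB)[1][1] = (1)*(7) + (-2)*(-5) + (-8)*(1) = 9
AB =
[      -20        87 ]
[        7         9 ]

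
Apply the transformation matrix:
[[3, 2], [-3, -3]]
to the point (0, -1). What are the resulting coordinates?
(-2, 3)

Matrix multiplication:
[[3, 2], [-3, -3]] × [0, -1]ᵀ
= [3×0 + 2×-1, -3×0 + -3×-1]ᵀ
= [-2.0000, 3.0000]ᵀ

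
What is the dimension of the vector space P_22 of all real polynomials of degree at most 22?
Dimension = 23

A polynomial of degree at most 22 can be written as a₀ + a₁x + a₂x² + … + a_22x^22, with 23 free coefficients a₀, …, a_22.
The set {1, x, x², …, x^22} is a basis: it spans P_22 (every such polynomial is a linear combination of these) and is linearly independent (a polynomial is zero iff all its coefficients are zero).
Therefore dim(P_22) = 22 + 1 = 23.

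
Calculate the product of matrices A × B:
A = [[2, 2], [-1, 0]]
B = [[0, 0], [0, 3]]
[[0, 6], [0, 0]]

Matrix multiplication:
C[0][0] = 2×0 + 2×0 = 0
C[0][1] = 2×0 + 2×3 = 6
C[1][0] = -1×0 + 0×0 = 0
C[1][1] = -1×0 + 0×3 = 0
Result: [[0, 6], [0, 0]]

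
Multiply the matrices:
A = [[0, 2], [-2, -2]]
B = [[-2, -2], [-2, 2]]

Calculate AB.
[[-4, 4], [8, 0]]

Each entry (i,j) of AB = sum over k of A[i][k]*B[k][j].
(AB)[0][0] = (0)*(-2) + (2)*(-2) = -4
(AB)[0][1] = (0)*(-2) + (2)*(2) = 4
(AB)[1][0] = (-2)*(-2) + (-2)*(-2) = 8
(AB)[1][1] = (-2)*(-2) + (-2)*(2) = 0
AB = [[-4, 4], [8, 0]]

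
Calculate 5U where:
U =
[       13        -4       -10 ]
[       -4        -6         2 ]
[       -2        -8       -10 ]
5U =
[       65       -20       -50 ]
[      -20       -30        10 ]
[      -10       -40       -50 ]

Scalar multiplication is elementwise: (5U)[i][j] = 5 * U[i][j].
  (5U)[0][0] = 5 * (13) = 65
  (5U)[0][1] = 5 * (-4) = -20
  (5U)[0][2] = 5 * (-10) = -50
  (5U)[1][0] = 5 * (-4) = -20
  (5U)[1][1] = 5 * (-6) = -30
  (5U)[1][2] = 5 * (2) = 10
  (5U)[2][0] = 5 * (-2) = -10
  (5U)[2][1] = 5 * (-8) = -40
  (5U)[2][2] = 5 * (-10) = -50
5U =
[       65       -20       -50 ]
[      -20       -30        10 ]
[      -10       -40       -50 ]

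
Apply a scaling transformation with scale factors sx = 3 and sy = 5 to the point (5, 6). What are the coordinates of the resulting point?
(15, 30)

Scaling matrix:
[[3, 0], [0, 5]]
Result: (5 × 3, 6 × 5) = (15, 30)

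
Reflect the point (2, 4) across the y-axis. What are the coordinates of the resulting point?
(-2, 4)

Reflection across y-axis: (2, 4) → (-2, 4)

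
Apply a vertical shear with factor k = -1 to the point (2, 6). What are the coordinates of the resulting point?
(2, 4)

Shear matrix for vertical shear with factor k = -1:
[[1, 0], [-1, 1]]
Result: (2, 6) → (2, 4)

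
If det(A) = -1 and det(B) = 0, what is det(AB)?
0

Use the multiplicative property of determinants: det(AB) = det(A)*det(B).
det(AB) = (-1)*(0) = 0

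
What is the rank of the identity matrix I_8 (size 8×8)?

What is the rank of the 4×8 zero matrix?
rank(I_8) = 8, rank(0) = 0

The identity I_8 has 8 columns that are the standard basis vectors e_1, …, e_8. These are linearly independent, so all 8 columns are pivots and rank(I_8) = 8.
The 4×8 zero matrix has every entry zero, so every row is the zero row and there are no pivots; rank(0) = 0.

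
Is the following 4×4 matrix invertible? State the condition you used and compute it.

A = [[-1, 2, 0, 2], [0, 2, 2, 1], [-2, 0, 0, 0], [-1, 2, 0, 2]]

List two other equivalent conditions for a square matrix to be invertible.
No, not invertible; det(A) = 0 (two rows are equal, so the rows are linearly dependent). Equivalent conditions (failing for this A): rank(A) < 4; Ax = 0 has non-trivial solutions; 0 is an eigenvalue; the columns are linearly dependent.

To check invertibility, compute det(A).
In this matrix, row 0 and the last row are identical, so one row is a scalar multiple of another and the rows are linearly dependent.
A matrix with linearly dependent rows has det = 0 and is not invertible.
Equivalent failed conditions:
- rank(A) < 4.
- Ax = 0 has non-trivial solutions.
- 0 is an eigenvalue.
- The columns are linearly dependent.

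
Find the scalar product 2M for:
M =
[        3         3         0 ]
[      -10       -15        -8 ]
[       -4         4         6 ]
2M =
[        6         6         0 ]
[      -20       -30       -16 ]
[       -8         8        12 ]

Scalar multiplication is elementwise: (2M)[i][j] = 2 * M[i][j].
  (2M)[0][0] = 2 * (3) = 6
  (2M)[0][1] = 2 * (3) = 6
  (2M)[0][2] = 2 * (0) = 0
  (2M)[1][0] = 2 * (-10) = -20
  (2M)[1][1] = 2 * (-15) = -30
  (2M)[1][2] = 2 * (-8) = -16
  (2M)[2][0] = 2 * (-4) = -8
  (2M)[2][1] = 2 * (4) = 8
  (2M)[2][2] = 2 * (6) = 12
2M =
[        6         6         0 ]
[      -20       -30       -16 ]
[       -8         8        12 ]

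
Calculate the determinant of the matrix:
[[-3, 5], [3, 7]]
-36

For a 2×2 matrix [[a, b], [c, d]], det = ad - bc
det = (-3)(7) - (5)(3) = -21 - 15 = -36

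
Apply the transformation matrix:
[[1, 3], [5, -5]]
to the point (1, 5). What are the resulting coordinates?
(16, -20)

Matrix multiplication:
[[1, 3], [5, -5]] × [1, 5]ᵀ
= [1×1 + 3×5, 5×1 + -5×5]ᵀ
= [16.0000, -20.0000]ᵀ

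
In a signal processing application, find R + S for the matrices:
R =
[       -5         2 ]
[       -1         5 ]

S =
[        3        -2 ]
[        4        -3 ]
R + S =
[       -2         0 ]
[        3         2 ]

Matrix addition is elementwise: (R+S)[i][j] = R[i][j] + S[i][j].
  (R+S)[0][0] = (-5) + (3) = -2
  (R+S)[0][1] = (2) + (-2) = 0
  (R+S)[1][0] = (-1) + (4) = 3
  (R+S)[1][1] = (5) + (-3) = 2
R + S =
[       -2         0 ]
[        3         2 ]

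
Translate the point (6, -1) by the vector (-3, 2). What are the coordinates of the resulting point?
(3, 1)

Translation by (-3, 2):
x' = 6 + -3 = 3
y' = -1 + 2 = 1
Homogeneous matrix: [[1, 0, -3], [0, 1, 2], [0, 0, 1]]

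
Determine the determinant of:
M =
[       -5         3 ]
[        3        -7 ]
det(M) = 26

For a 2×2 matrix [[a, b], [c, d]], det = a*d - b*c.
det(M) = (-5)*(-7) - (3)*(3) = 35 - 9 = 26.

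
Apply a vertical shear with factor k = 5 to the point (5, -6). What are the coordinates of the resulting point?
(5, 19)

Shear matrix for vertical shear with factor k = 5:
[[1, 0], [5, 1]]
Result: (5, -6) → (5, 19)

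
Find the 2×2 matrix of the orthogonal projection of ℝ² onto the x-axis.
[[1, 0], [0, 0]]

The orthogonal projection onto the line spanned by a nonzero vector u = (a, b) has matrix P = (u uᵀ) / (uᵀ u) = (1/(a² + b²)) · [[a², ab], [ab, b²]].
Here u = (1, 0), so a² + b² = 1 + 0 = 1.
P = (1/1) · [[1, 0], [0, 0]] = [[1, 0], [0, 0]].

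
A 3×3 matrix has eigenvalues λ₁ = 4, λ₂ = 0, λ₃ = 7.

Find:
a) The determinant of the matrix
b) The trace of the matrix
det = 0, trace = 11

Two standard eigenvalue identities:
- det(A) equals the product of the eigenvalues (counted with multiplicity).
- trace(A) equals the sum of the eigenvalues.
det(A) = (4)*(0)*(7) = 0.
trace(A) = 4 + 0 + 7 = 11.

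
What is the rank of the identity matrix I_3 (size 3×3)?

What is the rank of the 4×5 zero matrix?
rank(I_3) = 3, rank(0) = 0

The identity I_3 has 3 columns that are the standard basis vectors e_1, …, e_3. These are linearly independent, so all 3 columns are pivots and rank(I_3) = 3.
The 4×5 zero matrix has every entry zero, so every row is the zero row and there are no pivots; rank(0) = 0.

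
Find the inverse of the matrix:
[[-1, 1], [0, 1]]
[[-1, 1], [0, 1]]

For [[a,b],[c,d]], inverse = (1/det)·[[d,-b],[-c,a]]
det = -1·1 - 1·0 = -1
Inverse = (1/-1)·[[1, -1], [0, -1]]
        = [[-1, 1], [0, 1]]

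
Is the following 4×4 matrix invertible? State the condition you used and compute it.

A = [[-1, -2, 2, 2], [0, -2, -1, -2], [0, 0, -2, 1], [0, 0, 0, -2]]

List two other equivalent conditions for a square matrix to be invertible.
Yes, invertible; det(A) = 8 ≠ 0. Equivalent conditions: rank(A) = 4; Ax = 0 has only the trivial solution; 0 is not an eigenvalue; the columns of A are linearly independent.

To check invertibility, compute det(A).
The given matrix is triangular, so det(A) equals the product of its diagonal entries = 8 ≠ 0.
Since det(A) ≠ 0, A is invertible.
Equivalent conditions for a square matrix A to be invertible:
- rank(A) = 4 (full rank).
- The homogeneous system Ax = 0 has only the trivial solution x = 0.
- 0 is not an eigenvalue of A.
- The columns (equivalently rows) of A are linearly independent.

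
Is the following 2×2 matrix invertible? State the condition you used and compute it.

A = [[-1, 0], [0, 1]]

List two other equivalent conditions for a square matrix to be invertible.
Yes, invertible; det(A) = -1 ≠ 0. Equivalent conditions: rank(A) = 2; Ax = 0 has only the trivial solution; 0 is not an eigenvalue; the columns of A are linearly independent.

To check invertibility, compute det(A).
The given matrix is triangular, so det(A) equals the product of its diagonal entries = -1 ≠ 0.
Since det(A) ≠ 0, A is invertible.
Equivalent conditions for a square matrix A to be invertible:
- rank(A) = 2 (full rank).
- The homogeneous system Ax = 0 has only the trivial solution x = 0.
- 0 is not an eigenvalue of A.
- The columns (equivalently rows) of A are linearly independent.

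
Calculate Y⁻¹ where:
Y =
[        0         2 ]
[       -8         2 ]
det(Y) = 16
Y⁻¹ =
[      1/8      -1/8 ]
[      1/2         0 ]

For a 2×2 matrix Y = [[a, b], [c, d]] with det(Y) ≠ 0, Y⁻¹ = (1/det(Y)) * [[d, -b], [-c, a]].
det(Y) = (0)*(2) - (2)*(-8) = 0 + 16 = 16.
Y⁻¹ = (1/16) * [[2, -2], [8, 0]].
Dividing each entry by 16 and reducing:
Y⁻¹ =
[      1/8      -1/8 ]
[      1/2         0 ]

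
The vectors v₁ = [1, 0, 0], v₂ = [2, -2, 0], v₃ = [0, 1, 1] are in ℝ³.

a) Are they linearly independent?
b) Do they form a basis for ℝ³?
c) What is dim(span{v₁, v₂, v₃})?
Yes independent, yes basis, dim = 3

Stack v₁, v₂, v₃ as rows of a 3×3 matrix.
[[1, 0, 0]; [2, -2, 0]; [0, 1, 1]] is already lower triangular with nonzero diagonal entries (1, -2, 1), so its determinant is the product of the diagonal entries, det = (1)·(-2)·(1) = -2 ≠ 0, and the rows are linearly independent.
Three linearly independent vectors in ℝ³ form a basis for ℝ³, so dim(span{v₁,v₂,v₃}) = 3.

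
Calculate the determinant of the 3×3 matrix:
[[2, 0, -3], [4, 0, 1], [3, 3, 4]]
-42

Expansion along first row:
det = 2·det([[0,1],[3,4]]) - 0·det([[4,1],[3,4]]) + -3·det([[4,0],[3,3]])
    = 2·(0·4 - 1·3) - 0·(4·4 - 1·3) + -3·(4·3 - 0·3)
    = 2·-3 - 0·13 + -3·12
    = -6 + 0 + -36 = -42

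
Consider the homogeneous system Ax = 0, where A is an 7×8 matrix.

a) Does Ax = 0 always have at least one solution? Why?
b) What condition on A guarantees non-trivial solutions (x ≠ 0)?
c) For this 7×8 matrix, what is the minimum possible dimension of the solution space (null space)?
a) Yes, x = 0 is always a solution. b) When A has linearly dependent columns (rank < n). c) Minimum nullity = 1.

a) x = 0 satisfies A·0 = 0, so the zero vector is always a solution.
b) Non-trivial solutions exist iff the columns of A are linearly dependent, equivalently rank(A) < n (the number of columns).
c) By rank-nullity, rank(A) + nullity(A) = n = 8. Since A has only 7 rows, rank(A) ≤ 7, so nullity(A) ≥ 8 - 7 = 1.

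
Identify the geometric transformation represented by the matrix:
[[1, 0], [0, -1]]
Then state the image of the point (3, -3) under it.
reflection across the x-axis; image of (3, -3) is (3, 3)

This is a symmetric orthogonal matrix with determinant -1, which characterizes a reflection in ℝ².
The matrix [[1, 0], [0, -1]] represents: reflection across the x-axis.
Applying it to (3, -3): [1·3 + 0·-3, 0·3 + -1·-3] = (3, 3).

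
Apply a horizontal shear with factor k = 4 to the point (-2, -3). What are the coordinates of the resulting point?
(-14, -3)

Shear matrix for horizontal shear with factor k = 4:
[[1, 4], [0, 1]]
Result: (-2, -3) → (-14, -3)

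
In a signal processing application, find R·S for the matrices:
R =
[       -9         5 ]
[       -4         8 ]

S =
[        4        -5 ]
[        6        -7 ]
RS =
[       -6        10 ]
[       32       -36 ]

Matrix multiplication: (RS)[i][j] = sum over k of R[i][k] * S[k][j].
  (RS)[0][0] = (-9)*(4) + (5)*(6) = -6
  (RS)[0][1] = (-9)*(-5) + (5)*(-7) = 10
  (RS)[1][0] = (-4)*(4) + (8)*(6) = 32
  (RS)[1][1] = (-4)*(-5) + (8)*(-7) = -36
RS =
[       -6        10 ]
[       32       -36 ]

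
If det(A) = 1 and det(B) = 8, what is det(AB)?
8

Use the multiplicative property of determinants: det(AB) = det(A)*det(B).
det(AB) = (1)*(8) = 8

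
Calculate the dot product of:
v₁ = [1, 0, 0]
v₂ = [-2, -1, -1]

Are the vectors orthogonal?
-2, No

The dot product is the sum of products of corresponding components.
v₁·v₂ = (1)*(-2) + (0)*(-1) + (0)*(-1) = -2 + 0 + 0 = -2.
Two vectors are orthogonal iff their dot product is 0; here the dot product is -2, so the vectors are not orthogonal.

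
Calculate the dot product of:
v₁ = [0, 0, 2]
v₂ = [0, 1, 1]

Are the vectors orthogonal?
2, No

The dot product is the sum of products of corresponding components.
v₁·v₂ = (0)*(0) + (0)*(1) + (2)*(1) = 0 + 0 + 2 = 2.
Two vectors are orthogonal iff their dot product is 0; here the dot product is 2, so the vectors are not orthogonal.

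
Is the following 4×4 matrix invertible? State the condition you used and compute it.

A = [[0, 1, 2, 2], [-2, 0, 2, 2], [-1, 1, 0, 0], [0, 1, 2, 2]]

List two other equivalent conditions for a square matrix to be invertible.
No, not invertible; det(A) = 0 (two rows are equal, so the rows are linearly dependent). Equivalent conditions (failing for this A): rank(A) < 4; Ax = 0 has non-trivial solutions; 0 is an eigenvalue; the columns are linearly dependent.

To check invertibility, compute det(A).
In this matrix, row 0 and the last row are identical, so one row is a scalar multiple of another and the rows are linearly dependent.
A matrix with linearly dependent rows has det = 0 and is not invertible.
Equivalent failed conditions:
- rank(A) < 4.
- Ax = 0 has non-trivial solutions.
- 0 is an eigenvalue.
- The columns are linearly dependent.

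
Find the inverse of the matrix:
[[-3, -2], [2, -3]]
[[-3/13, 2/13], [-2/13, -3/13]]

For [[a,b],[c,d]], inverse = (1/det)·[[d,-b],[-c,a]]
det = -3·-3 - -2·2 = 13
Inverse = (1/13)·[[-3, 2], [-2, -3]]
        = [[-3/13, 2/13], [-2/13, -3/13]]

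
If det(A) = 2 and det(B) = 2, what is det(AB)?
4

Use the multiplicative property of determinants: det(AB) = det(A)*det(B).
det(AB) = (2)*(2) = 4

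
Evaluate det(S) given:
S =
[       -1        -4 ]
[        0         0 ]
det(S) = 0

For a 2×2 matrix [[a, b], [c, d]], det = a*d - b*c.
det(S) = (-1)*(0) - (-4)*(0) = 0 - 0 = 0.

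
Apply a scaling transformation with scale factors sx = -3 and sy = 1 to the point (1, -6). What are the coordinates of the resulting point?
(-3, -6)

Scaling matrix:
[[-3, 0], [0, 1]]
Result: (1 × -3, -6 × 1) = (-3, -6)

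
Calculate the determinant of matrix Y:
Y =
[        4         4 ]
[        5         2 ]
det(Y) = -12

For a 2×2 matrix [[a, b], [c, d]], det = a*d - b*c.
det(Y) = (4)*(2) - (4)*(5) = 8 - 20 = -12.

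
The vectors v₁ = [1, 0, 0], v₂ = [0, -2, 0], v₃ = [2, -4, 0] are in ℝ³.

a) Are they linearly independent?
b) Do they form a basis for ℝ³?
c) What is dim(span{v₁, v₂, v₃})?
Not independent, not a basis, dim(span) = 2

Check whether v₃ can be written as a linear combination of v₁ and v₂.
v₃ = (2)·v₁ + (2)·v₂ = [2, -4, 0], so the three vectors are linearly dependent.
Thus they do not form a basis for ℝ³, and dim(span{v₁, v₂, v₃}) = 2 (spanned by v₁ and v₂).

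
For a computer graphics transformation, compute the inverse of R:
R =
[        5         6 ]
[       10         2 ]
det(R) = -50
R⁻¹ =
[    -1/25      3/25 ]
[      1/5     -1/10 ]

For a 2×2 matrix R = [[a, b], [c, d]] with det(R) ≠ 0, R⁻¹ = (1/det(R)) * [[d, -b], [-c, a]].
det(R) = (5)*(2) - (6)*(10) = 10 - 60 = -50.
R⁻¹ = (1/-50) * [[2, -6], [-10, 5]].
Dividing each entry by -50 and reducing:
R⁻¹ =
[    -1/25      3/25 ]
[      1/5     -1/10 ]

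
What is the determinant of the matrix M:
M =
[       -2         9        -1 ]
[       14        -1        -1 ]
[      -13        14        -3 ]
det(M) = 278

Expand along row 0 (cofactor expansion): det(M) = a*(e*i - f*h) - b*(d*i - f*g) + c*(d*h - e*g), where the 3×3 is [[a, b, c], [d, e, f], [g, h, i]].
Minor M_00 = (-1)*(-3) - (-1)*(14) = 3 + 14 = 17.
Minor M_01 = (14)*(-3) - (-1)*(-13) = -42 - 13 = -55.
Minor M_02 = (14)*(14) - (-1)*(-13) = 196 - 13 = 183.
det(M) = (-2)*(17) - (9)*(-55) + (-1)*(183) = -34 + 495 - 183 = 278.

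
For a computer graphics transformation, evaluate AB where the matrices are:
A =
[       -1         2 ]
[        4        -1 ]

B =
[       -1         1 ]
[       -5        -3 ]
AB =
[       -9        -7 ]
[        1         7 ]

Matrix multiplication: (AB)[i][j] = sum over k of A[i][k] * B[k][j].
  (AB)[0][0] = (-1)*(-1) + (2)*(-5) = -9
  (AB)[0][1] = (-1)*(1) + (2)*(-3) = -7
  (AB)[1][0] = (4)*(-1) + (-1)*(-5) = 1
  (AB)[1][1] = (4)*(1) + (-1)*(-3) = 7
AB =
[       -9        -7 ]
[        1         7 ]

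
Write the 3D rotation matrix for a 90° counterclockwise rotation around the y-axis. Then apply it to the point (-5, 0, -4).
R = [[0, 0, 1], [0, 1, 0], [-1, 0, 0]]; R·(-5, 0, -4) = (-4, 0, 5)

Rotation matrix for 90° around y-axis:
cos(90°) = 0, sin(90°) = 1
R = [[0, 0, 1], [0, 1, 0], [-1, 0, 0]]
Apply to (-5, 0, -4): R·[-5, 0, -4]ᵀ = (-4, 0, 5)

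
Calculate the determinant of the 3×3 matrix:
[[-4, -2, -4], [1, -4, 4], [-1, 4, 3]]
126

Expansion along first row:
det = -4·det([[-4,4],[4,3]]) - -2·det([[1,4],[-1,3]]) + -4·det([[1,-4],[-1,4]])
    = -4·(-4·3 - 4·4) - -2·(1·3 - 4·-1) + -4·(1·4 - -4·-1)
    = -4·-28 - -2·7 + -4·0
    = 112 + 14 + 0 = 126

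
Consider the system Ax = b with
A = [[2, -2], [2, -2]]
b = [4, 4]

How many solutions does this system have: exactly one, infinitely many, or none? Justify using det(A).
Infinitely many solutions

det(A) = (2)*(-2) - (-2)*(2) = 0, so A is singular (column 2 is -1 times column 1).
b = [4, 4] = 2 * column 1 of A, so b lies in the column space of A.
A singular matrix whose right-hand side is in its column space gives a 1-parameter family of solutions — infinitely many.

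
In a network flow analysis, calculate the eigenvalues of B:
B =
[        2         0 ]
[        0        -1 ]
λ = -1, 2

Solve det(B - λI) = 0. For a 2×2 matrix the characteristic equation is λ² - (trace)λ + det = 0.
trace(B) = a + d = 2 - 1 = 1.
det(B) = a*d - b*c = (2)*(-1) - (0)*(0) = -2 - 0 = -2.
Characteristic equation: λ² - (1)λ + (-2) = 0.
Discriminant = (1)² - 4*(-2) = 1 + 8 = 9.
λ = (1 ± √9) / 2 = (1 ± 3) / 2 = -1, 2.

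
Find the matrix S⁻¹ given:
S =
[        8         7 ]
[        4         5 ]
det(S) = 12
S⁻¹ =
[     5/12     -7/12 ]
[     -1/3       2/3 ]

For a 2×2 matrix S = [[a, b], [c, d]] with det(S) ≠ 0, S⁻¹ = (1/det(S)) * [[d, -b], [-c, a]].
det(S) = (8)*(5) - (7)*(4) = 40 - 28 = 12.
S⁻¹ = (1/12) * [[5, -7], [-4, 8]].
Dividing each entry by 12 and reducing:
S⁻¹ =
[     5/12     -7/12 ]
[     -1/3       2/3 ]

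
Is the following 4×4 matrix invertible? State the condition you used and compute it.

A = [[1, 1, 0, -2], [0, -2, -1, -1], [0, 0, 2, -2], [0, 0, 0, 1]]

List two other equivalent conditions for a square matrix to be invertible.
Yes, invertible; det(A) = -4 ≠ 0. Equivalent conditions: rank(A) = 4; Ax = 0 has only the trivial solution; 0 is not an eigenvalue; the columns of A are linearly independent.

To check invertibility, compute det(A).
The given matrix is triangular, so det(A) equals the product of its diagonal entries = -4 ≠ 0.
Since det(A) ≠ 0, A is invertible.
Equivalent conditions for a square matrix A to be invertible:
- rank(A) = 4 (full rank).
- The homogeneous system Ax = 0 has only the trivial solution x = 0.
- 0 is not an eigenvalue of A.
- The columns (equivalently rows) of A are linearly independent.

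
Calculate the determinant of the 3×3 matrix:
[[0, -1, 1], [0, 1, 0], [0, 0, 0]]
0

Expansion along first row:
det = 0·det([[1,0],[0,0]]) - -1·det([[0,0],[0,0]]) + 1·det([[0,1],[0,0]])
    = 0·(1·0 - 0·0) - -1·(0·0 - 0·0) + 1·(0·0 - 1·0)
    = 0·0 - -1·0 + 1·0
    = 0 + 0 + 0 = 0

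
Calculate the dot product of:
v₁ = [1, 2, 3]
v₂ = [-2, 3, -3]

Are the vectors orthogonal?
-5, No

The dot product is the sum of products of corresponding components.
v₁·v₂ = (1)*(-2) + (2)*(3) + (3)*(-3) = -2 + 6 - 9 = -5.
Two vectors are orthogonal iff their dot product is 0; here the dot product is -5, so the vectors are not orthogonal.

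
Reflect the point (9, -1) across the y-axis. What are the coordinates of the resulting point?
(-9, -1)

Reflection across y-axis: (9, -1) → (-9, -1)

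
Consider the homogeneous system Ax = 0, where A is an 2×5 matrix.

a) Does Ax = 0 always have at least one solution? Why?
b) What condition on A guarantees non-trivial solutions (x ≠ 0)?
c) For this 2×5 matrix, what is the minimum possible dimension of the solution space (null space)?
a) Yes, x = 0 is always a solution. b) When A has linearly dependent columns (rank < n). c) Minimum nullity = 3.

a) x = 0 satisfies A·0 = 0, so the zero vector is always a solution.
b) Non-trivial solutions exist iff the columns of A are linearly dependent, equivalently rank(A) < n (the number of columns).
c) By rank-nullity, rank(A) + nullity(A) = n = 5. Since A has only 2 rows, rank(A) ≤ 2, so nullity(A) ≥ 5 - 2 = 3.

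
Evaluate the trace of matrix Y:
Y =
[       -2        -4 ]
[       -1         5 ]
tr(Y) = -2 + 5 = 3

The trace of a square matrix is the sum of its diagonal entries.
Diagonal entries of Y: Y[0][0] = -2, Y[1][1] = 5.
tr(Y) = -2 + 5 = 3.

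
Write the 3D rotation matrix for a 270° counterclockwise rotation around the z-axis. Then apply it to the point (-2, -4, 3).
R = [[0, 1, 0], [-1, 0, 0], [0, 0, 1]]; R·(-2, -4, 3) = (-4, 2, 3)

Rotation matrix for 270° around z-axis:
cos(270°) = 0, sin(270°) = -1
R = [[0, 1, 0], [-1, 0, 0], [0, 0, 1]]
Apply to (-2, -4, 3): R·[-2, -4, 3]ᵀ = (-4, 2, 3)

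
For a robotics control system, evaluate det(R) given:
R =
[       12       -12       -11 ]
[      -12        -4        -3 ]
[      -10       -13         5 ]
det(R) = -3064

Expand along row 0 (cofactor expansion): det(R) = a*(e*i - f*h) - b*(d*i - f*g) + c*(d*h - e*g), where the 3×3 is [[a, b, c], [d, e, f], [g, h, i]].
Minor M_00 = (-4)*(5) - (-3)*(-13) = -20 - 39 = -59.
Minor M_01 = (-12)*(5) - (-3)*(-10) = -60 - 30 = -90.
Minor M_02 = (-12)*(-13) - (-4)*(-10) = 156 - 40 = 116.
det(R) = (12)*(-59) - (-12)*(-90) + (-11)*(116) = -708 - 1080 - 1276 = -3064.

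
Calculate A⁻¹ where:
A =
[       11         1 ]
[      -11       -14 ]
det(A) = -143
A⁻¹ =
[   14/143     1/143 ]
[    -1/13     -1/13 ]

For a 2×2 matrix A = [[a, b], [c, d]] with det(A) ≠ 0, A⁻¹ = (1/det(A)) * [[d, -b], [-c, a]].
det(A) = (11)*(-14) - (1)*(-11) = -154 + 11 = -143.
A⁻¹ = (1/-143) * [[-14, -1], [11, 11]].
Dividing each entry by -143 and reducing:
A⁻¹ =
[   14/143     1/143 ]
[    -1/13     -1/13 ]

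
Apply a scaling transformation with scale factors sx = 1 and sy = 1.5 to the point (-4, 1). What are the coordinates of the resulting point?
(-4, 1.5)

Scaling matrix:
[[1, 0], [0, 1.50]]
Result: (-4 × 1, 1 × 1.5) = (-4, 1.5)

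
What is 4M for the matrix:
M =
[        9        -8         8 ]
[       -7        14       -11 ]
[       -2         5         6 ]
4M =
[       36       -32        32 ]
[      -28        56       -44 ]
[       -8        20        24 ]

Scalar multiplication is elementwise: (4M)[i][j] = 4 * M[i][j].
  (4M)[0][0] = 4 * (9) = 36
  (4M)[0][1] = 4 * (-8) = -32
  (4M)[0][2] = 4 * (8) = 32
  (4M)[1][0] = 4 * (-7) = -28
  (4M)[1][1] = 4 * (14) = 56
  (4M)[1][2] = 4 * (-11) = -44
  (4M)[2][0] = 4 * (-2) = -8
  (4M)[2][1] = 4 * (5) = 20
  (4M)[2][2] = 4 * (6) = 24
4M =
[       36       -32        32 ]
[      -28        56       -44 ]
[       -8        20        24 ]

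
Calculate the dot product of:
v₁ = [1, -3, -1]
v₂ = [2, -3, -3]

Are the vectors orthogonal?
14, No

The dot product is the sum of products of corresponding components.
v₁·v₂ = (1)*(2) + (-3)*(-3) + (-1)*(-3) = 2 + 9 + 3 = 14.
Two vectors are orthogonal iff their dot product is 0; here the dot product is 14, so the vectors are not orthogonal.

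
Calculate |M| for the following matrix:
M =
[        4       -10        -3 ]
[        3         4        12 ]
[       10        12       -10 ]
det(M) = -2224

Expand along row 0 (cofactor expansion): det(M) = a*(e*i - f*h) - b*(d*i - f*g) + c*(d*h - e*g), where the 3×3 is [[a, b, c], [d, e, f], [g, h, i]].
Minor M_00 = (4)*(-10) - (12)*(12) = -40 - 144 = -184.
Minor M_01 = (3)*(-10) - (12)*(10) = -30 - 120 = -150.
Minor M_02 = (3)*(12) - (4)*(10) = 36 - 40 = -4.
det(M) = (4)*(-184) - (-10)*(-150) + (-3)*(-4) = -736 - 1500 + 12 = -2224.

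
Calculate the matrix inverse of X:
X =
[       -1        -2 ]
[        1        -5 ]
det(X) = 7
X⁻¹ =
[     -5/7       2/7 ]
[     -1/7      -1/7 ]

For a 2×2 matrix X = [[a, b], [c, d]] with det(X) ≠ 0, X⁻¹ = (1/det(X)) * [[d, -b], [-c, a]].
det(X) = (-1)*(-5) - (-2)*(1) = 5 + 2 = 7.
X⁻¹ = (1/7) * [[-5, 2], [-1, -1]].
Dividing each entry by 7 and reducing:
X⁻¹ =
[     -5/7       2/7 ]
[     -1/7      -1/7 ]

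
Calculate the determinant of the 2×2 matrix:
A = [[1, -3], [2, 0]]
6

For A = [[a, b], [c, d]], det(A) = a*d - b*c.
det(A) = (1)*(0) - (-3)*(2) = 0 - -6 = 6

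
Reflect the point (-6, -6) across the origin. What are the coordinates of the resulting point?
(6, 6)

Reflection across origin: (-6, -6) → (6, 6)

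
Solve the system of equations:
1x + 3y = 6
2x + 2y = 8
x = 3, y = 1

Use elimination (row reduction):
Equation 1: 1x + 3y = 6.
Equation 2: 2x + 2y = 8.
Multiply Eq1 by 2 and Eq2 by 1: 2x + 6y = 12;  2x + 2y = 8.
Subtract: (-4)y = -4, so y = 1.
Back-substitute into Eq1: 1x + 3*(1) = 6, so x = 3.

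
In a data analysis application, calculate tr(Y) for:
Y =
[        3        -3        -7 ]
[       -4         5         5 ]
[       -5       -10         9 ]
tr(Y) = 3 + 5 + 9 = 17

The trace of a square matrix is the sum of its diagonal entries.
Diagonal entries of Y: Y[0][0] = 3, Y[1][1] = 5, Y[2][2] = 9.
tr(Y) = 3 + 5 + 9 = 17.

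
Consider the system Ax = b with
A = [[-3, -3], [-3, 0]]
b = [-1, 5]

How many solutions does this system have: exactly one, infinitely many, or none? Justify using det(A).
Exactly one solution

Compute det(A) = (-3)*(0) - (-3)*(-3) = -9.
Because det(A) ≠ 0, A is invertible and Ax = b has a unique solution for every b (here x = A⁻¹ b).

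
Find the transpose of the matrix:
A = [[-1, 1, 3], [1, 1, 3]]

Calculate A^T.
[[-1, 1], [1, 1], [3, 3]]

The transpose sends entry (i,j) to (j,i); rows become columns.
Row 0 of A: [-1, 1, 3] -> column 0 of A^T.
Row 1 of A: [1, 1, 3] -> column 1 of A^T.
A^T = [[-1, 1], [1, 1], [3, 3]]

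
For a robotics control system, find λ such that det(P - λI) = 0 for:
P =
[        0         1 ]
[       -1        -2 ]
λ = -1, -1

Solve det(P - λI) = 0. For a 2×2 matrix the characteristic equation is λ² - (trace)λ + det = 0.
trace(P) = a + d = 0 - 2 = -2.
det(P) = a*d - b*c = (0)*(-2) - (1)*(-1) = 0 + 1 = 1.
Characteristic equation: λ² - (-2)λ + (1) = 0.
Discriminant = (-2)² - 4*(1) = 4 - 4 = 0.
λ = (-2 ± √0) / 2 = (-2 ± 0) / 2 = -1, -1.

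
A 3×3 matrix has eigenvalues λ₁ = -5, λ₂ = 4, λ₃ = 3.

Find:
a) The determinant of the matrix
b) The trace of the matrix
det = -60, trace = 2

Two standard eigenvalue identities:
- det(A) equals the product of the eigenvalues (counted with multiplicity).
- trace(A) equals the sum of the eigenvalues.
det(A) = (-5)*(4)*(3) = -60.
trace(A) = -5 + 4 + 3 = 2.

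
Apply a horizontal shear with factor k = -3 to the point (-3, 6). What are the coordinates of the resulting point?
(-21, 6)

Shear matrix for horizontal shear with factor k = -3:
[[1, -3], [0, 1]]
Result: (-3, 6) → (-21, 6)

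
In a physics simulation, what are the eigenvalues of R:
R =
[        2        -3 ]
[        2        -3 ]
λ = -1, 0

Solve det(R - λI) = 0. For a 2×2 matrix the characteristic equation is λ² - (trace)λ + det = 0.
trace(R) = a + d = 2 - 3 = -1.
det(R) = a*d - b*c = (2)*(-3) - (-3)*(2) = -6 + 6 = 0.
Characteristic equation: λ² - (-1)λ + (0) = 0.
Discriminant = (-1)² - 4*(0) = 1 - 0 = 1.
λ = (-1 ± √1) / 2 = (-1 ± 1) / 2 = -1, 0.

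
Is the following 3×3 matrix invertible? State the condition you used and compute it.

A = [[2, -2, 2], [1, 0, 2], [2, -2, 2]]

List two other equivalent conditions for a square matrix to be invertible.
No, not invertible; det(A) = 0 (two rows are equal, so the rows are linearly dependent). Equivalent conditions (failing for this A): rank(A) < 3; Ax = 0 has non-trivial solutions; 0 is an eigenvalue; the columns are linearly dependent.

To check invertibility, compute det(A).
In this matrix, row 0 and the last row are identical, so one row is a scalar multiple of another and the rows are linearly dependent.
A matrix with linearly dependent rows has det = 0 and is not invertible.
Equivalent failed conditions:
- rank(A) < 3.
- Ax = 0 has non-trivial solutions.
- 0 is an eigenvalue.
- The columns are linearly dependent.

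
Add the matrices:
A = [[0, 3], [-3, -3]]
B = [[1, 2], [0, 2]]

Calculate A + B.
[[1, 5], [-3, -1]]

Add corresponding elements:
(0)+(1)=1
(3)+(2)=5
(-3)+(0)=-3
(-3)+(2)=-1
A + B = [[1, 5], [-3, -1]]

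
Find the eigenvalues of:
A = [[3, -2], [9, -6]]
λ = -3, 0

Solve det(A - λI) = 0. For a 2×2 matrix this is λ² - (trace)λ + det = 0.
trace(A) = 3 - 6 = -3.
det(A) = (3)*(-6) - (-2)*(9) = -18 + 18 = 0.
Characteristic equation: λ² - (-3)λ + (0) = 0.
Discriminant: (-3)² - 4*(0) = 9 - 0 = 9.
Roots: λ = (-3 ± √9) / 2 = -3, 0.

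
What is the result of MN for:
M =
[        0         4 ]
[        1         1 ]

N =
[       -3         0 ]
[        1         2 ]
MN =
[        4         8 ]
[       -2         2 ]

Matrix multiplication: (MN)[i][j] = sum over k of M[i][k] * N[k][j].
  (MN)[0][0] = (0)*(-3) + (4)*(1) = 4
  (MN)[0][1] = (0)*(0) + (4)*(2) = 8
  (MN)[1][0] = (1)*(-3) + (1)*(1) = -2
  (MN)[1][1] = (1)*(0) + (1)*(2) = 2
MN =
[        4         8 ]
[       -2         2 ]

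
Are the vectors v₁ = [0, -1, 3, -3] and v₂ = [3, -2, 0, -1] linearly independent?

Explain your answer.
Yes, linearly independent

Two vectors are linearly dependent iff one is a scalar multiple of the other.
No single scalar k satisfies v₂ = k·v₁ (the ratios of corresponding entries disagree), so v₁ and v₂ are linearly independent.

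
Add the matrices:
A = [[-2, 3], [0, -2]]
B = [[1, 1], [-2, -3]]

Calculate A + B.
[[-1, 4], [-2, -5]]

Add corresponding elements:
(-2)+(1)=-1
(3)+(1)=4
(0)+(-2)=-2
(-2)+(-3)=-5
A + B = [[-1, 4], [-2, -5]]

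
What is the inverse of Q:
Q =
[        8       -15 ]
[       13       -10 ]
det(Q) = 115
Q⁻¹ =
[    -2/23      3/23 ]
[  -13/115     8/115 ]

For a 2×2 matrix Q = [[a, b], [c, d]] with det(Q) ≠ 0, Q⁻¹ = (1/det(Q)) * [[d, -b], [-c, a]].
det(Q) = (8)*(-10) - (-15)*(13) = -80 + 195 = 115.
Q⁻¹ = (1/115) * [[-10, 15], [-13, 8]].
Dividing each entry by 115 and reducing:
Q⁻¹ =
[    -2/23      3/23 ]
[  -13/115     8/115 ]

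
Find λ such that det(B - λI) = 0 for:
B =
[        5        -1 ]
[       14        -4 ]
λ = -2, 3

Solve det(B - λI) = 0. For a 2×2 matrix the characteristic equation is λ² - (trace)λ + det = 0.
trace(B) = a + d = 5 - 4 = 1.
det(B) = a*d - b*c = (5)*(-4) - (-1)*(14) = -20 + 14 = -6.
Characteristic equation: λ² - (1)λ + (-6) = 0.
Discriminant = (1)² - 4*(-6) = 1 + 24 = 25.
λ = (1 ± √25) / 2 = (1 ± 5) / 2 = -2, 3.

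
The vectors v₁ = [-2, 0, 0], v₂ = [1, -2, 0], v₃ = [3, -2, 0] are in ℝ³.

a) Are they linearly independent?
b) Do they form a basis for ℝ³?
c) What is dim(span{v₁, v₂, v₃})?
Not independent, not a basis, dim(span) = 2

Check whether v₃ can be written as a linear combination of v₁ and v₂.
v₃ = (-1)·v₁ + (1)·v₂ = [3, -2, 0], so the three vectors are linearly dependent.
Thus they do not form a basis for ℝ³, and dim(span{v₁, v₂, v₃}) = 2 (spanned by v₁ and v₂).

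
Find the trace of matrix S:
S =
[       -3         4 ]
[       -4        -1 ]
tr(S) = -3 - 1 = -4

The trace of a square matrix is the sum of its diagonal entries.
Diagonal entries of S: S[0][0] = -3, S[1][1] = -1.
tr(S) = -3 - 1 = -4.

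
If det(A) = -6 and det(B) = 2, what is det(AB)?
-12

Use the multiplicative property of determinants: det(AB) = det(A)*det(B).
det(AB) = (-6)*(2) = -12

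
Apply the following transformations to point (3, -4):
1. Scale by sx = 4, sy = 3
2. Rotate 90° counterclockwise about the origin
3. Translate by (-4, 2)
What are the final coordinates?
(8, 14)

Step 1: Scale → (12, -12)
Step 2: Rotate 90° → (12, 12)
Step 3: Translate → (8, 14)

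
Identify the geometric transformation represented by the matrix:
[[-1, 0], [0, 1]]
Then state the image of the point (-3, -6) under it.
reflection across the y-axis; image of (-3, -6) is (3, -6)

This is a symmetric orthogonal matrix with determinant -1, which characterizes a reflection in ℝ².
The matrix [[-1, 0], [0, 1]] represents: reflection across the y-axis.
Applying it to (-3, -6): [-1·-3 + 0·-6, 0·-3 + 1·-6] = (3, -6).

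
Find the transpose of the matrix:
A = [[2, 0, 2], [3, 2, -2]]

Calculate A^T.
[[2, 3], [0, 2], [2, -2]]

The transpose sends entry (i,j) to (j,i); rows become columns.
Row 0 of A: [2, 0, 2] -> column 0 of A^T.
Row 1 of A: [3, 2, -2] -> column 1 of A^T.
A^T = [[2, 3], [0, 2], [2, -2]]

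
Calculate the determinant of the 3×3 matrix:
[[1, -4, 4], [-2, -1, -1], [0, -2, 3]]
-13

Expansion along first row:
det = 1·det([[-1,-1],[-2,3]]) - -4·det([[-2,-1],[0,3]]) + 4·det([[-2,-1],[0,-2]])
    = 1·(-1·3 - -1·-2) - -4·(-2·3 - -1·0) + 4·(-2·-2 - -1·0)
    = 1·-5 - -4·-6 + 4·4
    = -5 + -24 + 16 = -13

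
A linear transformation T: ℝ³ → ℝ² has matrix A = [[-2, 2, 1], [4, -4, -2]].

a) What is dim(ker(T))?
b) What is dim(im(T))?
dim(ker) = 2, dim(im) = 1

Observe that row 2 = -2 × row 1 (so the rows are linearly dependent).
Thus rank(A) = 1 (only one linearly independent row).
dim(im(T)) = rank(A) = 1.
By the rank-nullity theorem applied to T: ℝ³ → ℝ², rank(A) + nullity(A) = 3 (the domain dimension), so dim(ker(T)) = 3 - 1 = 2.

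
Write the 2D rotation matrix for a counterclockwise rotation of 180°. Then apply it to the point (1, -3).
R = [[-1, 0], [0, -1]]; R·(1, -3) = (-1, 3)

Rotation matrix formula: R(θ) = [[cos θ, -sin θ], [sin θ, cos θ]]
For θ = 180°:
cos(180°) = -1
sin(180°) = 0
R = [[-1, 0], [0, -1]]
Apply to (1, -3): [-1·1 + (0)·-3, 0·1 + -1·-3] = (-1, 3)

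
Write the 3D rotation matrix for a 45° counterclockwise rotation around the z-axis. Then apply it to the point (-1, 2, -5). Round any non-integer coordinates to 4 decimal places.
R = [[√2/2, -√2/2, 0], [√2/2, √2/2, 0], [0, 0, 1]]; R·(-1, 2, -5) = (-2.1213, 0.7071, -5.0000)

Rotation matrix for 45° around z-axis:
cos(45°) = √2/2, sin(45°) = √2/2
R = [[√2/2, -√2/2, 0], [√2/2, √2/2, 0], [0, 0, 1]]
Apply to (-1, 2, -5): R·[-1, 2, -5]ᵀ = (-2.1213, 0.7071, -5.0000)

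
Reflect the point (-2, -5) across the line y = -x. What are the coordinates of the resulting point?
(5, 2)

Reflection across line y = -x: (-2, -5) → (5, 2)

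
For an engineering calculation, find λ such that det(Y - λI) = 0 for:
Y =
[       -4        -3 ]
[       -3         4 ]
λ = -5, 5

Solve det(Y - λI) = 0. For a 2×2 matrix the characteristic equation is λ² - (trace)λ + det = 0.
trace(Y) = a + d = -4 + 4 = 0.
det(Y) = a*d - b*c = (-4)*(4) - (-3)*(-3) = -16 - 9 = -25.
Characteristic equation: λ² - (0)λ + (-25) = 0.
Discriminant = (0)² - 4*(-25) = 0 + 100 = 100.
λ = (0 ± √100) / 2 = (0 ± 10) / 2 = -5, 5.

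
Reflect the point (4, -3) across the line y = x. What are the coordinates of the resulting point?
(-3, 4)

Reflection across line y = x: (4, -3) → (-3, 4)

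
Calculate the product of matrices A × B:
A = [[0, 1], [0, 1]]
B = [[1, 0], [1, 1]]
[[1, 1], [1, 1]]

Matrix multiplication:
C[0][0] = 0×1 + 1×1 = 1
C[0][1] = 0×0 + 1×1 = 1
C[1][0] = 0×1 + 1×1 = 1
C[1][1] = 0×0 + 1×1 = 1
Result: [[1, 1], [1, 1]]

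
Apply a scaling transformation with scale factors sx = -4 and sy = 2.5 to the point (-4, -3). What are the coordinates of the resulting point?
(16, -7.5)

Scaling matrix:
[[-4, 0], [0, 2.50]]
Result: (-4 × -4, -3 × 2.5) = (16, -7.5)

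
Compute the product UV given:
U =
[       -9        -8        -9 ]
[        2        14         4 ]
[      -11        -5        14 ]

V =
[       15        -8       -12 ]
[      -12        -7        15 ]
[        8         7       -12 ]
UV =
[     -111        65        96 ]
[     -106       -86       138 ]
[        7       221      -111 ]

Matrix multiplication: (UV)[i][j] = sum over k of U[i][k] * V[k][j].
  (UV)[0][0] = (-9)*(15) + (-8)*(-12) + (-9)*(8) = -111
  (UV)[0][1] = (-9)*(-8) + (-8)*(-7) + (-9)*(7) = 65
  (UV)[0][2] = (-9)*(-12) + (-8)*(15) + (-9)*(-12) = 96
  (UV)[1][0] = (2)*(15) + (14)*(-12) + (4)*(8) = -106
  (UV)[1][1] = (2)*(-8) + (14)*(-7) + (4)*(7) = -86
  (UV)[1][2] = (2)*(-12) + (14)*(15) + (4)*(-12) = 138
  (UV)[2][0] = (-11)*(15) + (-5)*(-12) + (14)*(8) = 7
  (UV)[2][1] = (-11)*(-8) + (-5)*(-7) + (14)*(7) = 221
  (UV)[2][2] = (-11)*(-12) + (-5)*(15) + (14)*(-12) = -111
UV =
[     -111        65        96 ]
[     -106       -86       138 ]
[        7       221      -111 ]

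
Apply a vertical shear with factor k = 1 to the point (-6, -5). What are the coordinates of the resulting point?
(-6, -11)

Shear matrix for vertical shear with factor k = 1:
[[1, 0], [1, 1]]
Result: (-6, -5) → (-6, -11)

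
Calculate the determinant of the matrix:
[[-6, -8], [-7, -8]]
-8

For a 2×2 matrix [[a, b], [c, d]], det = ad - bc
det = (-6)(-8) - (-8)(-7) = 48 - 56 = -8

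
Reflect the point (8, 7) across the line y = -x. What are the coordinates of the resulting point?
(-7, -8)

Reflection across line y = -x: (8, 7) → (-7, -8)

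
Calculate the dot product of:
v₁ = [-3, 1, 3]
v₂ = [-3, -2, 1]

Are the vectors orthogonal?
10, No

The dot product is the sum of products of corresponding components.
v₁·v₂ = (-3)*(-3) + (1)*(-2) + (3)*(1) = 9 - 2 + 3 = 10.
Two vectors are orthogonal iff their dot product is 0; here the dot product is 10, so the vectors are not orthogonal.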